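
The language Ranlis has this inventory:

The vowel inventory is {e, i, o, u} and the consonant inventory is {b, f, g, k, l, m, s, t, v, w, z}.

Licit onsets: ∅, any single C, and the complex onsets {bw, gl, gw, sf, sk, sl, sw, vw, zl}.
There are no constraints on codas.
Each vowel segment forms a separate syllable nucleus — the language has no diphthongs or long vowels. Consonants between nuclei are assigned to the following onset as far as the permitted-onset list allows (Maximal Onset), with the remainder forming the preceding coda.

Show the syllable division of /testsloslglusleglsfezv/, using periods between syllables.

The vowels are e, o, u, e, e — 5 nuclei, so 5 syllables.
Between /e/ (V1) and /o/ (V2): cluster /stsl/ — the longest permitted-onset suffix is /sl/; onset = /sl/, preceding coda = /st/.
Between /o/ (V2) and /u/ (V3): cluster /slgl/ — the longest permitted-onset suffix is /gl/; onset = /gl/, preceding coda = /sl/.
Between /u/ (V3) and /e/ (V4): /sl/ — entire cluster is a permitted onset → onset /sl/, coda ∅.
Between /e/ (V4) and /e/ (V5): /glsf/; trying suffixes from longest down, /sf/ is the first permitted one, so coda /gl/ | onset /sf/.

test.slosl.glu.slegl.sfezv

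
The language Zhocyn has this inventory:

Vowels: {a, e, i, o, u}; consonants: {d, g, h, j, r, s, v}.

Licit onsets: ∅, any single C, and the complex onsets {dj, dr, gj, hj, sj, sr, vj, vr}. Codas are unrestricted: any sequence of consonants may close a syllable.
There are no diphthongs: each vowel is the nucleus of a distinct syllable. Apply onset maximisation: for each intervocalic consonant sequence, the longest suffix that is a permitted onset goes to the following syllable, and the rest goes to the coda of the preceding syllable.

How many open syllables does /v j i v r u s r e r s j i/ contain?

The vowels are i, u, e, i — 4 nuclei, so 4 syllables.
σ1/σ2 boundary: /vr/ is a licit onset in full, so it all attaches to the next syllable.
σ2/σ3 boundary: cluster /sr/ — /sr/ is itself a permitted onset, so the whole cluster goes right; preceding coda = ∅.
σ3/σ4 boundary: /rsj/ splits as /r/ + /sj/ (/sj/ is the longest suffix that is a licit onset).
Syllabification: vji.vru.srer.sji.
Classifying each syllable: /vji/ (open), /vru/ (open), /srer/ (closed), /sji/ (open).
Open syllables: 3.

3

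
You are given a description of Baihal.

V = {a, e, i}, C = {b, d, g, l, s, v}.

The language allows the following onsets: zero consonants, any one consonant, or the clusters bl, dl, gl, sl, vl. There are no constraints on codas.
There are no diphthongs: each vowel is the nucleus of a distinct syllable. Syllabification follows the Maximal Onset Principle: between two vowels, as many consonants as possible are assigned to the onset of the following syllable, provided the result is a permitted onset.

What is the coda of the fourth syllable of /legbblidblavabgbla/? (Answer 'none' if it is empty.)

bg

Vowels present: e, i, a, a, a; each is a nucleus, giving 5 syllables.
Between /e/ (V1) and /i/ (V2): cluster /gbbl/ — the longest permitted-onset suffix is /bl/; onset = /bl/, preceding coda = /gb/.
Between /i/ (V2) and /a/ (V3): cluster /dbl/ — the longest permitted-onset suffix is /bl/; onset = /bl/, preceding coda = /d/.
Between /a/ (V3) and /a/ (V4): just /v/ — single C goes to the following onset.
Between /a/ (V4) and /a/ (V5): /bgbl/ — longest licit onset from the right is /bl/, leaving /bg/ as coda.
Syllabification: legb.blid.bla.vabg.bla.
Syllable 4 is /vabg/: onset /v/, nucleus /a/, coda /bg/.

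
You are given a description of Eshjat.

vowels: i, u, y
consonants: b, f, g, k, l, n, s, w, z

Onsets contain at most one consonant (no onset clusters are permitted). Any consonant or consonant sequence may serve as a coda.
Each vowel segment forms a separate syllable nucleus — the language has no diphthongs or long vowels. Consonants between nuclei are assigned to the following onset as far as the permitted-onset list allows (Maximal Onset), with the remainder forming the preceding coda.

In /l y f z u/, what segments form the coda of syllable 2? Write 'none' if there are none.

none

Nuclei (vowels): y, u → 2 syllables.
/y…u/ gap (V1→V2): /fz/ — longest licit onset from the right is /z/, leaving /f/ as coda.
Syllabification: lyf.zu.
Syllable 2 is /zu/: onset /z/, nucleus /u/, coda ∅.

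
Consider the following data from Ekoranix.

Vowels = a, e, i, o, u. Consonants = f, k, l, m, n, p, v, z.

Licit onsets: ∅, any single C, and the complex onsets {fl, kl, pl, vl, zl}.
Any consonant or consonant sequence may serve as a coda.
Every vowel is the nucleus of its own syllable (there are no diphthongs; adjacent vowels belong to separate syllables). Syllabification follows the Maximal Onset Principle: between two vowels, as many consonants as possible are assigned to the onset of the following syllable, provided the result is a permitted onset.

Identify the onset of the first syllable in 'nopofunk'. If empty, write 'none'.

Vowels present: o, o, u; each is a nucleus, giving 3 syllables.
V1 /o/ – V2 /o/: /p/ is a single consonant, so it becomes the next onset.
V2 /o/ – V3 /u/: /f/ is a single consonant, so it becomes the next onset.
Syllabification: no.po.funk.
Syllable 1 is /no/: onset /n/, nucleus /o/, coda ∅.

n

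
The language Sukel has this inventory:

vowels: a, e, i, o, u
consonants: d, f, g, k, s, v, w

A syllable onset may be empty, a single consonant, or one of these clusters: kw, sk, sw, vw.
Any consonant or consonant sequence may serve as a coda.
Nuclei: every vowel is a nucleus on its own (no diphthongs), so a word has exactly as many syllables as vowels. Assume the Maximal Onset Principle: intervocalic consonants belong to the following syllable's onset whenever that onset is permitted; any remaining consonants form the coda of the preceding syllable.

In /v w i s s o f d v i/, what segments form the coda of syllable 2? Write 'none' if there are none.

The vowels are i, o, i — 3 nuclei, so 3 syllables.
V1 /i/ – V2 /o/: /ss/ splits as /s/ + /s/ (/s/ is the longest suffix that is a licit onset).
V2 /o/ – V3 /i/: /fdv/ splits as /fd/ + /v/ (/v/ is the longest suffix that is a licit onset).
Syllabification: vwis.sofd.vi.
Syllable 2 is /sofd/: onset /s/, nucleus /o/, coda /fd/.

fd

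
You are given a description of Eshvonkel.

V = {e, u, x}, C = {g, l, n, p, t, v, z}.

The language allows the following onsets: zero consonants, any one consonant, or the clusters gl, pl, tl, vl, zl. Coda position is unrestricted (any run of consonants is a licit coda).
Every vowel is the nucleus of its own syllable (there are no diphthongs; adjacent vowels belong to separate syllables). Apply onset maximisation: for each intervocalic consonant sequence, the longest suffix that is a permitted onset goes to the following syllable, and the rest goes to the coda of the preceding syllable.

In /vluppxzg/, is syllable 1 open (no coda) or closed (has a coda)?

closed

Nuclei (vowels): u, x → 2 syllables.
Between /u/ (V1) and /x/ (V2): cluster /pp/ — the longest permitted-onset suffix is /p/; onset = /p/, preceding coda = /p/.
Syllabification: vlup.pxzg.
Syllable 1 is /vlup/ with coda /p/, so it is closed.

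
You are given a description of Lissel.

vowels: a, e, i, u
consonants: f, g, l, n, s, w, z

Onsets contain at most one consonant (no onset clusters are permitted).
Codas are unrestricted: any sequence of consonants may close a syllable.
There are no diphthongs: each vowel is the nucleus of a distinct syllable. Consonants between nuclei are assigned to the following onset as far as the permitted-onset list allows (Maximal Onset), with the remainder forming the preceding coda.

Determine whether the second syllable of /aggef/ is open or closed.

closed

The vowels are a, e — 2 nuclei, so 2 syllables.
σ1/σ2 boundary: /gg/ splits as /g/ + /g/ (/g/ is the longest suffix that is a licit onset).
Syllabification: ag.gef.
Syllable 2 is /gef/ with coda /f/, so it is closed.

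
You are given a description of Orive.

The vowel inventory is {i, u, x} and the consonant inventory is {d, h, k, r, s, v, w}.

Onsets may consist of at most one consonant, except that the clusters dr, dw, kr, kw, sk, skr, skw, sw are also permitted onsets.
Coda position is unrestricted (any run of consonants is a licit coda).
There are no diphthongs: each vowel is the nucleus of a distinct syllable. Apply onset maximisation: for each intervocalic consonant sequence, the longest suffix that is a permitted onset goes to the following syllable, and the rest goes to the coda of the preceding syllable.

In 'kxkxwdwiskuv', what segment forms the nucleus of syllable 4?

u

Nuclei (vowels): x, x, i, u → 4 syllables.
The fourth nucleus (vowel 4 from the left) is /u/.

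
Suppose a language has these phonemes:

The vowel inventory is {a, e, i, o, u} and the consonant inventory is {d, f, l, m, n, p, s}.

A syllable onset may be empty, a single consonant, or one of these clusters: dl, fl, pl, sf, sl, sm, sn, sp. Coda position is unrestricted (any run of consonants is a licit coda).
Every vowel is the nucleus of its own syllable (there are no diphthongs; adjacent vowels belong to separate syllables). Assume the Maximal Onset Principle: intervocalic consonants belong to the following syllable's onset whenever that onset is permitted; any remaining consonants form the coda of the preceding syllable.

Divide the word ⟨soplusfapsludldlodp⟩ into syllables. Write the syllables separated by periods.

Nuclei (vowels): o, u, a, u, o → 5 syllables.
V1 /o/ – V2 /u/: /pl/ — entire cluster is a permitted onset → onset /pl/, coda ∅.
V2 /u/ – V3 /a/: cluster /sf/ — /sf/ is itself a permitted onset, so the whole cluster goes right; preceding coda = ∅.
V3 /a/ – V4 /u/: /psl/ splits as /p/ + /sl/ (/sl/ is the longest suffix that is a licit onset).
V4 /u/ – V5 /o/: /dldl/; trying suffixes from longest down, /dl/ is the first permitted one, so coda /dl/ | onset /dl/.

so.plu.sfap.sludl.dlodp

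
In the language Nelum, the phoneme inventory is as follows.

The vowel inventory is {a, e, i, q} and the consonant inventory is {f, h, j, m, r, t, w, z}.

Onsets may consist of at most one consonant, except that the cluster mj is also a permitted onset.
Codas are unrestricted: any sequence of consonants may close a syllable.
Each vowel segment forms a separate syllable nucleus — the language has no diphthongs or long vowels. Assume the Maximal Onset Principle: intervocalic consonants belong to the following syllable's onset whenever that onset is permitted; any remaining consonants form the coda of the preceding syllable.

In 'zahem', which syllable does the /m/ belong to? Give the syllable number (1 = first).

The vowels are a, e — 2 nuclei, so 2 syllables.
σ1/σ2 boundary: /h/ → onset of the next syllable (single consonants are always licit onsets).
Syllabification: za.hem.
The /m/ is in the coda of syllable 2 (/hem/).

2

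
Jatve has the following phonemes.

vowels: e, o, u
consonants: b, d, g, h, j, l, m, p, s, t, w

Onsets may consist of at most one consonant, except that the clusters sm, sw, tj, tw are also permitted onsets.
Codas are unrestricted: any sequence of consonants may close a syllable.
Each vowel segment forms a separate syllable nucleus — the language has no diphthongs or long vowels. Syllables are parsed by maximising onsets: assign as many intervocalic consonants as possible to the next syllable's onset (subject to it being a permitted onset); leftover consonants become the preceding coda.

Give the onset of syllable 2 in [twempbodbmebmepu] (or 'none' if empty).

b

The vowels are e, o, e, e, u — 5 nuclei, so 5 syllables.
V1 /e/ – V2 /o/: /mpb/ — longest licit onset from the right is /b/, leaving /mp/ as coda.
V2 /o/ – V3 /e/: /dbm/ splits as /db/ + /m/ (/m/ is the longest suffix that is a licit onset).
V3 /e/ – V4 /e/: cluster /bm/ — the longest permitted-onset suffix is /m/; onset = /m/, preceding coda = /b/.
V4 /e/ – V5 /u/: /p/ → onset of the next syllable (single consonants are always licit onsets).
Result: twemp.bodb.meb.me.pu.
Syllable 2 is /bodb/: onset /b/, nucleus /o/, coda /db/.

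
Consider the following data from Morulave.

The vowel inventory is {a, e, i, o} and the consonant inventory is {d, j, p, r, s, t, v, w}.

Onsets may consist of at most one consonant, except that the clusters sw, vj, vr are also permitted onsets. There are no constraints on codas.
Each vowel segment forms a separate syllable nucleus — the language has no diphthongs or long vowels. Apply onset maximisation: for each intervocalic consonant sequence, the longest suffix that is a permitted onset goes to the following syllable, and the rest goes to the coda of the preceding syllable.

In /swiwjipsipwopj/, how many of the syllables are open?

0

Vowels present: i, i, i, o; each is a nucleus, giving 4 syllables.
V1 /i/ – V2 /i/: /wj/ splits as /w/ + /j/ (/j/ is the longest suffix that is a licit onset).
V2 /i/ – V3 /i/: /ps/ splits as /p/ + /s/ (/s/ is the longest suffix that is a licit onset).
V3 /i/ – V4 /o/: /pw/ splits as /p/ + /w/ (/w/ is the longest suffix that is a licit onset).
Result: swiw.jip.sip.wopj.
Classifying each syllable: /swiw/ (closed), /jip/ (closed), /sip/ (closed), /wopj/ (closed).
Open syllables: 0.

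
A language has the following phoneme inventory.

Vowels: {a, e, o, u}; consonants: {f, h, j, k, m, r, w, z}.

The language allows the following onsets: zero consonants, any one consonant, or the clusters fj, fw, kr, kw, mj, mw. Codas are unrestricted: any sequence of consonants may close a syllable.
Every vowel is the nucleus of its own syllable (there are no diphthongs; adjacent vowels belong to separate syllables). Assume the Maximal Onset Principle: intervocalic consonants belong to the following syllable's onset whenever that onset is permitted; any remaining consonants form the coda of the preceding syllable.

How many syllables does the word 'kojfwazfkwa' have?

Nuclei (vowels): o, a, a → 3 syllables.

3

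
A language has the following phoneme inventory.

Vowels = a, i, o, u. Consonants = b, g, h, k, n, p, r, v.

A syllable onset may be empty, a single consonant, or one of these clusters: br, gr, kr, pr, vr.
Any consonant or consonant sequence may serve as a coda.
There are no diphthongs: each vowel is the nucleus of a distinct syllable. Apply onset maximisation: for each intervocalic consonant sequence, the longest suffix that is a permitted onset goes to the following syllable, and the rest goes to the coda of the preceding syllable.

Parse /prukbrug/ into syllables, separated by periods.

pruk.brug

The vowels are u, u — 2 nuclei, so 2 syllables.
σ1/σ2 boundary: /kbr/; trying suffixes from longest down, /br/ is the first permitted one, so coda /k/ | onset /br/.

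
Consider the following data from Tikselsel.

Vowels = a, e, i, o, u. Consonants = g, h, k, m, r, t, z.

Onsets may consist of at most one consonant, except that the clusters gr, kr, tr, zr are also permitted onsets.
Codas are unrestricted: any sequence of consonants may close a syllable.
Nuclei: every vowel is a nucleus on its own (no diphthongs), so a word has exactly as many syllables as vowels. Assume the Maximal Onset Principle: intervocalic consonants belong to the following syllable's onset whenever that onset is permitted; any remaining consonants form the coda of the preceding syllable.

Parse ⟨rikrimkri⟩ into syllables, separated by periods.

The vowels are i, i, i — 3 nuclei, so 3 syllables.
V1 /i/ – V2 /i/: /kr/ — entire cluster is a permitted onset → onset /kr/, coda ∅.
V2 /i/ – V3 /i/: /mkr/; trying suffixes from longest down, /kr/ is the first permitted one, so coda /m/ | onset /kr/.

ri.krim.kri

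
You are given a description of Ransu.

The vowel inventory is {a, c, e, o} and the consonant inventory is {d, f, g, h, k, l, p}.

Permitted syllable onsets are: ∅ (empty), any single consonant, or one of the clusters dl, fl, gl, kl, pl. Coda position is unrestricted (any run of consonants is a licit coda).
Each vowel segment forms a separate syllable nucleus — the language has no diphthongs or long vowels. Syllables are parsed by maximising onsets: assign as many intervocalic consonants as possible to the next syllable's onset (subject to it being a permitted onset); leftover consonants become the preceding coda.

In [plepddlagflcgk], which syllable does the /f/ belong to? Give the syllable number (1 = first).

Nuclei (vowels): e, a, c → 3 syllables.
/e…a/ gap (V1→V2): /pddl/; trying suffixes from longest down, /dl/ is the first permitted one, so coda /pd/ | onset /dl/.
/a…c/ gap (V2→V3): /gfl/ splits as /g/ + /fl/ (/fl/ is the longest suffix that is a licit onset).
Syllabification: plepd.dlag.flcgk.
The /f/ is in the onset of syllable 3 (/flcgk/).

3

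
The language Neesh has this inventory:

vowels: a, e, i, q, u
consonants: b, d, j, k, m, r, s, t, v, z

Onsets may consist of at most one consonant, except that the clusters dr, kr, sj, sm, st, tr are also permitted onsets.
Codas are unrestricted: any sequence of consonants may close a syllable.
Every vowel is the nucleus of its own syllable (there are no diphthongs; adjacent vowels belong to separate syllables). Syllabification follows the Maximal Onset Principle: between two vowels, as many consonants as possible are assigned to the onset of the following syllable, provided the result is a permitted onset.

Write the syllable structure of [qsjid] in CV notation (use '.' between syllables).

V.CCVC

Vowels present: q, i; each is a nucleus, giving 2 syllables.
/q…i/ gap (V1→V2): /sj/ — entire cluster is a permitted onset → onset /sj/, coda ∅.
Putting it together: q.sjid.
Mapping each syllable to C/V: /q/ → V, /sjid/ → CCVC.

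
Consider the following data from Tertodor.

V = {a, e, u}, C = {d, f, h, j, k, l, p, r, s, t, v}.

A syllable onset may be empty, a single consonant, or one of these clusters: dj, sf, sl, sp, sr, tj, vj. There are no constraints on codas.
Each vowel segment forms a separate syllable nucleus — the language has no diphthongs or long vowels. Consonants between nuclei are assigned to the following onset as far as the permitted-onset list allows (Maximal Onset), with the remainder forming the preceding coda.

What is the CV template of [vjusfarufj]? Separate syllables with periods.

CCV.CCV.CVCC

Vowels present: u, a, u; each is a nucleus, giving 3 syllables.
V1 /u/ – V2 /a/: /sf/ is a licit onset in full, so it all attaches to the next syllable.
V2 /a/ – V3 /u/: /r/ → onset of the next syllable (single consonants are always licit onsets).
Putting it together: vju.sfa.rufj.
Mapping each syllable to C/V: /vju/ → CCV, /sfa/ → CCV, /rufj/ → CVCC.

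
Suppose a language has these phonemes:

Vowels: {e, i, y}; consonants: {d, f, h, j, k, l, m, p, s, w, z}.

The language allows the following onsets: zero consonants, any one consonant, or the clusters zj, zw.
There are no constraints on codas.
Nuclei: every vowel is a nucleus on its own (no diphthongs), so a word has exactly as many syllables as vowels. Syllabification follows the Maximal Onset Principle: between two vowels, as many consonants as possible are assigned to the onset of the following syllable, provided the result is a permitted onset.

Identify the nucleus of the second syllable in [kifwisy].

Vowels present: i, i, y; each is a nucleus, giving 3 syllables.
The second nucleus (vowel 2 from the left) is /i/.

i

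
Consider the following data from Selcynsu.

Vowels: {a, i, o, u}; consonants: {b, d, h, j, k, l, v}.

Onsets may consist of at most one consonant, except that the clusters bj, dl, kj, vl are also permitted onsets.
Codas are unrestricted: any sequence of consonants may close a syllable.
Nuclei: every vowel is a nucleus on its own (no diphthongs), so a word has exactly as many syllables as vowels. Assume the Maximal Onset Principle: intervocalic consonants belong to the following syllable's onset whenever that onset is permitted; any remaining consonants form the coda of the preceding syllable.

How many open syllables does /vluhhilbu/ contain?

The vowels are u, i, u — 3 nuclei, so 3 syllables.
Between /u/ (V1) and /i/ (V2): cluster /hh/ — the longest permitted-onset suffix is /h/; onset = /h/, preceding coda = /h/.
Between /i/ (V2) and /u/ (V3): /lb/ splits as /l/ + /b/ (/b/ is the longest suffix that is a licit onset).
Result: vluh.hil.bu.
Classifying each syllable: /vluh/ (closed), /hil/ (closed), /bu/ (open).
Open syllables: 1.

1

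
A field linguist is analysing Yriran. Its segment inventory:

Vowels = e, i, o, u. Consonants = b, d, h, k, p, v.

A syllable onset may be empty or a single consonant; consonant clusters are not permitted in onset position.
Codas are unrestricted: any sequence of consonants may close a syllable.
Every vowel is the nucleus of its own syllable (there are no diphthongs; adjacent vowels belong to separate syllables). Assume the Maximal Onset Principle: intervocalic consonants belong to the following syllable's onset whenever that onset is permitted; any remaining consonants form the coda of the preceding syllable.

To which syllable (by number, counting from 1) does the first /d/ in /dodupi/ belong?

Vowels present: o, u, i; each is a nucleus, giving 3 syllables.
/o…u/ gap (V1→V2): /d/ → onset of the next syllable (single consonants are always licit onsets).
/u…i/ gap (V2→V3): /p/ is a single consonant, so it becomes the next onset.
Putting it together: do.du.pi.
The first /d/ is in the onset of syllable 1 (/do/).

1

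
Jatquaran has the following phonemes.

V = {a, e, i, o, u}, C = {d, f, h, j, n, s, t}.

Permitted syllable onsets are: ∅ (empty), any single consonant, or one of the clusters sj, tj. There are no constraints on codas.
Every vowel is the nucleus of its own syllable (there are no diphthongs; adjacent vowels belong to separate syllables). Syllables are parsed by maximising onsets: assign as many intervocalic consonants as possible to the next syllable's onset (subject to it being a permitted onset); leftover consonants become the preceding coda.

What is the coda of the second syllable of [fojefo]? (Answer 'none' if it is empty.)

Nuclei (vowels): o, e, o → 3 syllables.
Between /o/ (V1) and /e/ (V2): /j/ → onset of the next syllable (single consonants are always licit onsets).
Between /e/ (V2) and /o/ (V3): just /f/ — single C goes to the following onset.
So the parse is fo.je.fo.
Syllable 2 is /je/: onset /j/, nucleus /e/, coda ∅.

none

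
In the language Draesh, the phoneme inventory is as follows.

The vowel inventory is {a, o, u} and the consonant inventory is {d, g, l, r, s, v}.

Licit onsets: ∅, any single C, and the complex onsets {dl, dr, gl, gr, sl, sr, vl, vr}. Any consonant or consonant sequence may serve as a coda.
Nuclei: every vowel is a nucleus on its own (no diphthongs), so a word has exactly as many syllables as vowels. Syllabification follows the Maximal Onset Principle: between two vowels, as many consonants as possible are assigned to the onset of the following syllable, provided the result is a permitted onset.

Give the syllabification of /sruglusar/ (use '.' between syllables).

sru.glu.sar

Vowels present: u, u, a; each is a nucleus, giving 3 syllables.
σ1/σ2 boundary: /gl/ — entire cluster is a permitted onset → onset /gl/, coda ∅.
σ2/σ3 boundary: /s/ → onset of the next syllable (single consonants are always licit onsets).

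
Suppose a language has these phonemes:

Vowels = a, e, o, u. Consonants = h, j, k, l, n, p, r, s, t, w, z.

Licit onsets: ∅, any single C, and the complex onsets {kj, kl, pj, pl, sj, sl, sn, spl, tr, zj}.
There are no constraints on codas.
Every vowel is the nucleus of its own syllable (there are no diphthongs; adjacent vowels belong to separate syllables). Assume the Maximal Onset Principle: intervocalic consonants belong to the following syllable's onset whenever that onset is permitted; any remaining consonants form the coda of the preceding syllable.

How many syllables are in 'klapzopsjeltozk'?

4

Nuclei (vowels): a, o, e, o → 4 syllables.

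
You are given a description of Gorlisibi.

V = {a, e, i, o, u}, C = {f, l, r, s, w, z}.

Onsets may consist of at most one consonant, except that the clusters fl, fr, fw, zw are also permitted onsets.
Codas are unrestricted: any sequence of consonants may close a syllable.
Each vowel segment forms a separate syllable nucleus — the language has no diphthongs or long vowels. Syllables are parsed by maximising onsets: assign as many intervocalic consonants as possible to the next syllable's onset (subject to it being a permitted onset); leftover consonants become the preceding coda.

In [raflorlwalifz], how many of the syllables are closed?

The vowels are a, o, a, i — 4 nuclei, so 4 syllables.
/a…o/ gap (V1→V2): /fl/ is a licit onset in full, so it all attaches to the next syllable.
/o…a/ gap (V2→V3): cluster /rlw/ — the longest permitted-onset suffix is /w/; onset = /w/, preceding coda = /rl/.
/a…i/ gap (V3→V4): /l/ → onset of the next syllable (single consonants are always licit onsets).
Result: ra.florl.wa.lifz.
Classifying each syllable: /ra/ (open), /florl/ (closed), /wa/ (open), /lifz/ (closed).
Closed syllables: 2.

2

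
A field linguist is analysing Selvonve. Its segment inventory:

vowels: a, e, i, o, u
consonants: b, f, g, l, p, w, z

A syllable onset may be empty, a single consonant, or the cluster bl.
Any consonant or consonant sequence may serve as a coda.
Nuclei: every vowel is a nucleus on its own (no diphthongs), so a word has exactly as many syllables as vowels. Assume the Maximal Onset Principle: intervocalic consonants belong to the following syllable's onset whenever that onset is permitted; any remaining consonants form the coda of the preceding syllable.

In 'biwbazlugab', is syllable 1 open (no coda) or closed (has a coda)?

Nuclei (vowels): i, a, u, a → 4 syllables.
/i…a/ gap (V1→V2): /wb/; trying suffixes from longest down, /b/ is the first permitted one, so coda /w/ | onset /b/.
/a…u/ gap (V2→V3): /zl/ splits as /z/ + /l/ (/l/ is the longest suffix that is a licit onset).
/u…a/ gap (V3→V4): just /g/ — single C goes to the following onset.
So the parse is biw.baz.lu.gab.
Syllable 1 is /biw/ with coda /w/, so it is closed.

closed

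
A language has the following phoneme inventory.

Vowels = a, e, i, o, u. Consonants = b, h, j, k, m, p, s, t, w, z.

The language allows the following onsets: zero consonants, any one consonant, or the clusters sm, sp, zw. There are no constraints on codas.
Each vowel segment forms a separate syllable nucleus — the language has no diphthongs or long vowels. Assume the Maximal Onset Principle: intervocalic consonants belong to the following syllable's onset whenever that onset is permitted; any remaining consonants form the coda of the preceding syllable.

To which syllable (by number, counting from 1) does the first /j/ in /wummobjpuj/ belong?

Vowels present: u, o, u; each is a nucleus, giving 3 syllables.
V1 /u/ – V2 /o/: /mm/ — longest licit onset from the right is /m/, leaving /m/ as coda.
V2 /o/ – V3 /u/: /bjp/ splits as /bj/ + /p/ (/p/ is the longest suffix that is a licit onset).
Result: wum.mobj.puj.
The first /j/ is in the coda of syllable 2 (/mobj/).

2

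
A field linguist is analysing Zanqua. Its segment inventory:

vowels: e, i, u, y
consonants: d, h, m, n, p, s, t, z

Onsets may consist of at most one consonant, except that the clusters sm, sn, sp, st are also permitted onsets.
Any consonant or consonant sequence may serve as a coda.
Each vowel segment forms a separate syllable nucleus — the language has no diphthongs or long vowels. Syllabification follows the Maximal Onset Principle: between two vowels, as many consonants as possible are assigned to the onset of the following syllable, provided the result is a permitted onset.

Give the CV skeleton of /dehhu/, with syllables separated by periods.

CVC.CV

The vowels are e, u — 2 nuclei, so 2 syllables.
/e…u/ gap (V1→V2): /hh/; trying suffixes from longest down, /h/ is the first permitted one, so coda /h/ | onset /h/.
Result: deh.hu.
Mapping each syllable to C/V: /deh/ → CVC, /hu/ → CV.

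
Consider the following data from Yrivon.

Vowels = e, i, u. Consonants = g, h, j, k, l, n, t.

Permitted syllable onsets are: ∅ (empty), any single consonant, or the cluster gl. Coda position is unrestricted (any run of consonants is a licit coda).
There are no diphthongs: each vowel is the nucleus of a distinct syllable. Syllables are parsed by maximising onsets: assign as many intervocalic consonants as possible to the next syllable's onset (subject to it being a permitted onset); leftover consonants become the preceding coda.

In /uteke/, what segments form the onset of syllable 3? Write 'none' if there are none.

Nuclei (vowels): u, e, e → 3 syllables.
V1 /u/ – V2 /e/: /t/ is a single consonant, so it becomes the next onset.
V2 /e/ – V3 /e/: /k/ → onset of the next syllable (single consonants are always licit onsets).
Syllabification: u.te.ke.
Syllable 3 is /ke/: onset /k/, nucleus /e/, coda ∅.

k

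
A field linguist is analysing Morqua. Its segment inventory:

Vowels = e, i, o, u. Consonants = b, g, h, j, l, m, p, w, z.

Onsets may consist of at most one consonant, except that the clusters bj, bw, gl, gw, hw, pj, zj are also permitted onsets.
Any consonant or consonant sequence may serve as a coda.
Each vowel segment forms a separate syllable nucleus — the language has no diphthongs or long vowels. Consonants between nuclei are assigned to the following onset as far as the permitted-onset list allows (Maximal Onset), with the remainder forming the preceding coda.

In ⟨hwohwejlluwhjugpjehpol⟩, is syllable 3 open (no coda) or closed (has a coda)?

Vowels present: o, e, u, u, e, o; each is a nucleus, giving 6 syllables.
V1 /o/ – V2 /e/: /hw/ — entire cluster is a permitted onset → onset /hw/, coda ∅.
V2 /e/ – V3 /u/: /jll/ — longest licit onset from the right is /l/, leaving /jl/ as coda.
V3 /u/ – V4 /u/: /whj/ — longest licit onset from the right is /j/, leaving /wh/ as coda.
V4 /u/ – V5 /e/: /gpj/ — longest licit onset from the right is /pj/, leaving /g/ as coda.
V5 /e/ – V6 /o/: /hp/ splits as /h/ + /p/ (/p/ is the longest suffix that is a licit onset).
Result: hwo.hwejl.luwh.jug.pjeh.pol.
Syllable 3 is /luwh/ with coda /wh/, so it is closed.

closed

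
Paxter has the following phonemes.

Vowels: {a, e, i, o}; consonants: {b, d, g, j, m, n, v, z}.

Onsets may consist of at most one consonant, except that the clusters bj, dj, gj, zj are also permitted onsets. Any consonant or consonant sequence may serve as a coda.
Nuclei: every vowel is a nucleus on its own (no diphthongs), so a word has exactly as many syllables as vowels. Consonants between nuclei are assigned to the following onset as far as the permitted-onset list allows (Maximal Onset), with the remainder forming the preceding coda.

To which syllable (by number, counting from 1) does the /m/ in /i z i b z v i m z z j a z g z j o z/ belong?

3

The vowels are i, i, i, a, o — 5 nuclei, so 5 syllables.
/i…i/ gap (V1→V2): just /z/ — single C goes to the following onset.
/i…i/ gap (V2→V3): /bzv/ — longest licit onset from the right is /v/, leaving /bz/ as coda.
/i…a/ gap (V3→V4): cluster /mzzj/ — the longest permitted-onset suffix is /zj/; onset = /zj/, preceding coda = /mz/.
/a…o/ gap (V4→V5): /zgzj/ — longest licit onset from the right is /zj/, leaving /zg/ as coda.
Putting it together: i.zibz.vimz.zjazg.zjoz.
The /m/ is in the coda of syllable 3 (/vimz/).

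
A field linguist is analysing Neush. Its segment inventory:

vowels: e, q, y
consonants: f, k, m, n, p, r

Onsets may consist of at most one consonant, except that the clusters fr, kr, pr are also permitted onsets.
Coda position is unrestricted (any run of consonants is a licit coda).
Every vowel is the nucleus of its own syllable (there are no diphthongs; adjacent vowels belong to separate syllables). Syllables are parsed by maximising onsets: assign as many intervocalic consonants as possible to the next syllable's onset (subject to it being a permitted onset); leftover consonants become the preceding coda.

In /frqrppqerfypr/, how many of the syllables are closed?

3

The vowels are q, q, e, y — 4 nuclei, so 4 syllables.
V1 /q/ – V2 /q/: /rpp/ splits as /rp/ + /p/ (/p/ is the longest suffix that is a licit onset).
V2 /q/ – V3 /e/: nothing intervenes; syllable break is V.V.
V3 /e/ – V4 /y/: /rf/ — longest licit onset from the right is /f/, leaving /r/ as coda.
Syllabification: frqrp.pq.er.fypr.
Classifying each syllable: /frqrp/ (closed), /pq/ (open), /er/ (closed), /fypr/ (closed).
Closed syllables: 3.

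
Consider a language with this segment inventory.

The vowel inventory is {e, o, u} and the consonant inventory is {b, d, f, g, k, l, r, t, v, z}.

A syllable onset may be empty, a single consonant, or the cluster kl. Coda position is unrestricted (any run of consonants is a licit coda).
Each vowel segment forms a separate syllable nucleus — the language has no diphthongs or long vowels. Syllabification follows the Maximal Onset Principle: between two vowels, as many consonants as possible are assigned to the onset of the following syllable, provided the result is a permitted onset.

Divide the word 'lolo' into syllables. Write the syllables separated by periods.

lo.lo

Vowels present: o, o; each is a nucleus, giving 2 syllables.
/o…o/ gap (V1→V2): /l/ is a single consonant, so it becomes the next onset.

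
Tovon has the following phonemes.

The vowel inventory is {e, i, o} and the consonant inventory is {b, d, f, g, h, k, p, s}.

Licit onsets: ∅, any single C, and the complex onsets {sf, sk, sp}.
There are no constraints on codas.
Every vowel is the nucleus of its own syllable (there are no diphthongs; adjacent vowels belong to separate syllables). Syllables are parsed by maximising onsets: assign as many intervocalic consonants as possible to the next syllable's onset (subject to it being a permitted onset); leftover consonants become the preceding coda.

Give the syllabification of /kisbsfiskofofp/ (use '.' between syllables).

kisb.sfi.sko.fofp

The vowels are i, i, o, o — 4 nuclei, so 4 syllables.
σ1/σ2 boundary: /sbsf/ — longest licit onset from the right is /sf/, leaving /sb/ as coda.
σ2/σ3 boundary: /sk/ is a licit onset in full, so it all attaches to the next syllable.
σ3/σ4 boundary: /f/ is a single consonant, so it becomes the next onset.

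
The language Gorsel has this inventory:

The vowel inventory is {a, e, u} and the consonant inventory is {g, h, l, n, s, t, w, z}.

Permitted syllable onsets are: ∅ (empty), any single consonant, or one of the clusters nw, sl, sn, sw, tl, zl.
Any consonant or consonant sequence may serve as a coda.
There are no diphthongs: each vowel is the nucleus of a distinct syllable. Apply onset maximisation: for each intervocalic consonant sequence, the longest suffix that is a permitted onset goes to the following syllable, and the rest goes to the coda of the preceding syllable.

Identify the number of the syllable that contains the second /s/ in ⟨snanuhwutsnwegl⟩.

The vowels are a, u, u, e — 4 nuclei, so 4 syllables.
σ1/σ2 boundary: /n/ is a single consonant, so it becomes the next onset.
σ2/σ3 boundary: cluster /hw/ — the longest permitted-onset suffix is /w/; onset = /w/, preceding coda = /h/.
σ3/σ4 boundary: /tsnw/ splits as /ts/ + /nw/ (/nw/ is the longest suffix that is a licit onset).
Result: sna.nuh.wuts.nwegl.
The second /s/ is in the coda of syllable 3 (/wuts/).

3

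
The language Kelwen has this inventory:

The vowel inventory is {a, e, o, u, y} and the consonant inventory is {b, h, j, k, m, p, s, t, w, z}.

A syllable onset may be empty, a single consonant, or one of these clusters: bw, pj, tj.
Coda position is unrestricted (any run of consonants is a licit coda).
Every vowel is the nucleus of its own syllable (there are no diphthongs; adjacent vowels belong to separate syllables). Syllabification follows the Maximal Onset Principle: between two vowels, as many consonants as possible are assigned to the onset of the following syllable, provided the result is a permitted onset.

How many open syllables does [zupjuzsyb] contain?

1

The vowels are u, u, y — 3 nuclei, so 3 syllables.
σ1/σ2 boundary: cluster /pj/ — /pj/ is itself a permitted onset, so the whole cluster goes right; preceding coda = ∅.
σ2/σ3 boundary: /zs/; trying suffixes from longest down, /s/ is the first permitted one, so coda /z/ | onset /s/.
Result: zu.pjuz.syb.
Classifying each syllable: /zu/ (open), /pjuz/ (closed), /syb/ (closed).
Open syllables: 1.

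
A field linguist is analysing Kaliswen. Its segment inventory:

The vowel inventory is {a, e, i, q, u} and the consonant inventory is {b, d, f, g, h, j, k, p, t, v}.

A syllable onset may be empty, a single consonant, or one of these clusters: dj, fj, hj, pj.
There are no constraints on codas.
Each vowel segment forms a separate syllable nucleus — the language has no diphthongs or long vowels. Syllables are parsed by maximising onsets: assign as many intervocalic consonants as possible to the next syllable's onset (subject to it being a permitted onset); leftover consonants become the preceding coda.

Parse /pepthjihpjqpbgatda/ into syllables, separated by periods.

The vowels are e, i, q, a, a — 5 nuclei, so 5 syllables.
σ1/σ2 boundary: cluster /pthj/ — the longest permitted-onset suffix is /hj/; onset = /hj/, preceding coda = /pt/.
σ2/σ3 boundary: /hpj/ — longest licit onset from the right is /pj/, leaving /h/ as coda.
σ3/σ4 boundary: /pbg/ — longest licit onset from the right is /g/, leaving /pb/ as coda.
σ4/σ5 boundary: /td/ — longest licit onset from the right is /d/, leaving /t/ as coda.

pept.hjih.pjqpb.gat.da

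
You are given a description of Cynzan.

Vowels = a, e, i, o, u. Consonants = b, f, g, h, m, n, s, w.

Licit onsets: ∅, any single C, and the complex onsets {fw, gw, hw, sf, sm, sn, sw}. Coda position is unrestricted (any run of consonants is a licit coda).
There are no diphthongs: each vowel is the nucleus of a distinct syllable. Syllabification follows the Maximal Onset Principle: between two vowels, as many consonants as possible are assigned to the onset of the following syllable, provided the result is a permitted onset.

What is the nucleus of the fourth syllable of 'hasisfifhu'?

u

Vowels present: a, i, i, u; each is a nucleus, giving 4 syllables.
The fourth nucleus (vowel 4 from the left) is /u/.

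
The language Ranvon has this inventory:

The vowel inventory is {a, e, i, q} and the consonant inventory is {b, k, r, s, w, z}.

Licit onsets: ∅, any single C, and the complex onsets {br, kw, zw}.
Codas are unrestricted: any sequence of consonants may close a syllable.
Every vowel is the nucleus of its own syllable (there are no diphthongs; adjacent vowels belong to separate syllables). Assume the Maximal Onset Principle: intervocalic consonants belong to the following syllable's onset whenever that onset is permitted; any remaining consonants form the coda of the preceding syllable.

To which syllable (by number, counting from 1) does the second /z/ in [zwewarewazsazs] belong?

4

The vowels are e, a, e, a, a — 5 nuclei, so 5 syllables.
Between /e/ (V1) and /a/ (V2): /w/ → onset of the next syllable (single consonants are always licit onsets).
Between /a/ (V2) and /e/ (V3): /r/ → onset of the next syllable (single consonants are always licit onsets).
Between /e/ (V3) and /a/ (V4): /w/ → onset of the next syllable (single consonants are always licit onsets).
Between /a/ (V4) and /a/ (V5): cluster /zs/ — the longest permitted-onset suffix is /s/; onset = /s/, preceding coda = /z/.
Result: zwe.wa.re.waz.sazs.
The second /z/ is in the coda of syllable 4 (/waz/).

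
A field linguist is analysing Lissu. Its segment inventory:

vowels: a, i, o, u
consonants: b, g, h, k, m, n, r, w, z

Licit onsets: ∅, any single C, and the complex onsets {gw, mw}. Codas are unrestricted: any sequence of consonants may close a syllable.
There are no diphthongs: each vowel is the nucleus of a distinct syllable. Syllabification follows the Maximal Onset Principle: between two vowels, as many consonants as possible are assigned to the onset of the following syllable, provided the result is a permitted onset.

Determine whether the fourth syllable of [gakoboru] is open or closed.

Vowels present: a, o, o, u; each is a nucleus, giving 4 syllables.
Between /a/ (V1) and /o/ (V2): just /k/ — single C goes to the following onset.
Between /o/ (V2) and /o/ (V3): /b/ → onset of the next syllable (single consonants are always licit onsets).
Between /o/ (V3) and /u/ (V4): /r/ → onset of the next syllable (single consonants are always licit onsets).
So the parse is ga.ko.bo.ru.
Syllable 4 is /ru/; it ends in its nucleus with no coda, so it is open.

open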